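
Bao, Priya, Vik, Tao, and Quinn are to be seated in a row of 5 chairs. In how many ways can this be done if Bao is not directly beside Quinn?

72

Of the 5! = 120 arrangements, those with Bao and Quinn adjacent number 2 × 4! = 48 (treat the pair as a block with 2 internal orders).
So 120 − 48 = 72 arrangements keep them apart.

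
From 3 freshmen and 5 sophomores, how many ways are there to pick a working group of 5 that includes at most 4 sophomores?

Split by how many sophomores are chosen (0 through 4).
Sum: C(5,0)·C(3,5) + C(5,1)·C(3,4) + C(5,2)·C(3,3) + C(5,3)·C(3,2) + C(5,4)·C(3,1) = 0 + 0 + 10 + 30 + 15 = 55.

55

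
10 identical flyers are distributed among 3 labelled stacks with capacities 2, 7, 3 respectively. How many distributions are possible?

By stars and bars, unrestricted non-negative solutions to x_1+…+x_3 = 10 number C(10+2,2) = 66.
Subtract solutions that violate a single cap (substitute x_i' = x_i − (cap_i+1)): x_1 ≥ 3 gives C(9,2) = 36; x_2 ≥ 8 gives C(4,2) = 6; x_3 ≥ 4 gives C(8,2) = 28. Together 70.
Add back pairs where two caps are both exceeded: 0 + 10 + 0 = 10.
By inclusion–exclusion the count is 66 − 70 + 10 = 6.

6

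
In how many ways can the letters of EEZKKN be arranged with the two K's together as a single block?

60

Treat the 2 copies of K as a single block. The multiset to arrange is then {KK, E, E, N, Z}, 5 items in all.
That gives (5)!/(2!) = 60 arrangements.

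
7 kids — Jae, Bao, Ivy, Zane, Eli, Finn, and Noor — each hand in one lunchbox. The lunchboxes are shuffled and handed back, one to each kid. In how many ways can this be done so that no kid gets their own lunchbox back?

1854

Count assignments avoiding every fixed point. For any j of the 7 kids fixed to their own lunchbox, the other 7−j can be arranged in (7−j)! ways.
By inclusion–exclusion this is Σ_{j=0}^{7} (−1)^j C(7,j)·(7−j)!.
Computing: 5040 − 5040 + 2520 − 840 + 210 − 42 + 7 − 1 = 1854.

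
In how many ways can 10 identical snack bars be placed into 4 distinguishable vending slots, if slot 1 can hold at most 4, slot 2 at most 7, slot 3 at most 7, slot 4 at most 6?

190

By stars and bars, unrestricted non-negative solutions to x_1+…+x_4 = 10 number C(10+3,3) = 286.
Subtract solutions that violate a single cap (substitute x_i' = x_i − (cap_i+1)): x_1 ≥ 5 gives C(8,3) = 56; x_2 ≥ 8 gives C(5,3) = 10; x_3 ≥ 8 gives C(5,3) = 10; x_4 ≥ 7 gives C(6,3) = 20. Together 96.
No two caps can be exceeded simultaneously, so the pair terms are all 0.
By inclusion–exclusion the count is 286 − 96 + 0 = 190.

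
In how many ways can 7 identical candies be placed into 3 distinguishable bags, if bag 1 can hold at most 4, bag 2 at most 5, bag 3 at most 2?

Without the upper bounds there are C(9,2) = 36 ways to split 7 among 3 bags.
Subtract solutions that violate a single cap (substitute x_i' = x_i − (cap_i+1)): x_1 ≥ 5 gives C(4,2) = 6; x_2 ≥ 6 gives C(3,2) = 3; x_3 ≥ 3 gives C(6,2) = 15. Together 24.
No two caps can be exceeded simultaneously, so the pair terms are all 0.
By inclusion–exclusion the count is 36 − 24 + 0 = 12.

12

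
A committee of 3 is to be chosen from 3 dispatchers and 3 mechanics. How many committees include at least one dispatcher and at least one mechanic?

Unrestricted: C(6,3) = 20 ways to pick any 3 of the 6.
Subtract selections that omit an entire group: no dispatchers → C(3,3) = 1; no mechanics → C(3,3) = 1.
Both groups omitted at once is impossible, so 20 − 2 = 18.

18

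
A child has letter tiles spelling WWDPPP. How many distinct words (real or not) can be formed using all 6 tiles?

WWDPPP has 6 letters with P appearing 3 times and W appearing twice.
So there are 6! / (3!·2!) = 60 distinguishable arrangements.

60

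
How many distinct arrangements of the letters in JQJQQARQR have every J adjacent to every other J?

840

Treat the 2 copies of J as a single block. The multiset to arrange is then {JJ, A, Q, Q, Q, Q, R, R}, 8 items in all.
That gives (8)!/(4!·2!) = 840 arrangements.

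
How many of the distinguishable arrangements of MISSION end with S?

360

With the last slot taken by S, it remains to arrange the other 6 letters (MISION).
Those 6 letters have I appearing twice, giving (6)!/(2!) = 360.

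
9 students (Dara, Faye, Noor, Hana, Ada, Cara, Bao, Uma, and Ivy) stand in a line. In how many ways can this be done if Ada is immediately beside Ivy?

Glue Ada and Ivy into one block (2 internal orders), leaving 8 units to arrange in a row.
That gives 2 × 8! = 2 × 40320 = 80640.

80640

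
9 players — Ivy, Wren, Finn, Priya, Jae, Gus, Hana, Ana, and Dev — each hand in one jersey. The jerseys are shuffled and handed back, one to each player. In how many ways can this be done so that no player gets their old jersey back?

Count assignments avoiding every fixed point. For any j of the 9 players fixed to their old jersey, the other 9−j can be arranged in (9−j)! ways.
By inclusion–exclusion this is Σ_{j=0}^{9} (−1)^j C(9,j)·(9−j)!.
Computing: 362880 − 362880 + 181440 − 60480 + 15120 − 3024 + 504 − 72 + 9 − 1 = 133496.

133496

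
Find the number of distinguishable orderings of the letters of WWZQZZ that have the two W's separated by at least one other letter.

There are 6!/(3!·2!) = 60 arrangements of WWZQZZ in total.
If the two W's are adjacent, glue them into one block, leaving 5 items to arrange: (5)!/(3!) = 20 ways.
Hence 60 − 20 = 40.

40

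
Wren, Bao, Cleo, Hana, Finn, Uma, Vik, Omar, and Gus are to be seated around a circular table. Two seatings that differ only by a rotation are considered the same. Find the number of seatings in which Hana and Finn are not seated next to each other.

30240

All circular seatings of 9 people number (8)! = 40320.
Those with Hana next to Finn: fuse the pair into one unit and seat 8 units around a circle — 2·(7)! = 10080.
Subtracting, 40320 − 10080 = 30240.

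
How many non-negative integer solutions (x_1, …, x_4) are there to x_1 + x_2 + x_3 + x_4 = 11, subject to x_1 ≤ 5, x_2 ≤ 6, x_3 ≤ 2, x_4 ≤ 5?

76

Without the upper bounds there are C(14,3) = 364 ways to split 11 among 4 variables.
Subtract solutions that violate a single cap (substitute x_i' = x_i − (cap_i+1)): x_1 ≥ 6 gives C(8,3) = 56; x_2 ≥ 7 gives C(7,3) = 35; x_3 ≥ 3 gives C(11,3) = 165; x_4 ≥ 6 gives C(8,3) = 56. Together 312.
Add back pairs where two caps are both exceeded: 0 + 10 + 0 + 4 + 0 + 10 = 24.
By inclusion–exclusion the count is 364 − 312 + 24 = 76.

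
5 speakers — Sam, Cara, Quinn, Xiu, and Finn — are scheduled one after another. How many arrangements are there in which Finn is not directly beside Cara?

Of the 5! = 120 arrangements, those with Finn and Cara adjacent number 2 × 4! = 48 (treat the pair as a block with 2 internal orders).
Complementary counting: 120 − 48 = 72.

72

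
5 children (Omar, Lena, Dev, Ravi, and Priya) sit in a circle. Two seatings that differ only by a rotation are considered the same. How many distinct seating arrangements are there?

24

Seat Omar anywhere (absorbing the rotational symmetry), then permute the other 4: (4)! = 24.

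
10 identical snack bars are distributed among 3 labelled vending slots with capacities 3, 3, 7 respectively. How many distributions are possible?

Ignoring the caps, the number of non-negative solutions to x_1+…+x_3 = 10 is C(12,2) = 66.
Subtract solutions that violate a single cap (substitute x_i' = x_i − (cap_i+1)): x_1 ≥ 4 gives C(8,2) = 28; x_2 ≥ 4 gives C(8,2) = 28; x_3 ≥ 8 gives C(4,2) = 6. Together 62.
Add back pairs where two caps are both exceeded: 6 + 0 + 0 = 6.
By inclusion–exclusion the count is 66 − 62 + 6 = 10.

10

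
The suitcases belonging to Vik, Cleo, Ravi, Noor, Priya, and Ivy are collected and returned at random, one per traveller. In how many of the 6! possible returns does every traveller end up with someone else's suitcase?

265

Let Aᵢ be the assignments in which traveller i gets their own suitcase. We want the size of the complement of A₁∪…∪A_6.
By inclusion–exclusion this is Σ_{j=0}^{6} (−1)^j C(6,j)·(6−j)!.
Computing: 720 − 720 + 360 − 120 + 30 − 6 + 1 = 265.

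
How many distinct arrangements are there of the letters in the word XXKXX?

The 5 letters of XXKXX have repeats: X appearing 4 times.
So there are 5! / (4!) = 5 distinguishable arrangements.

5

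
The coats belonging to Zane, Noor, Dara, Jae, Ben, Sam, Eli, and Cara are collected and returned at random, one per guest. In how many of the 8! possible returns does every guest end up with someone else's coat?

14833

Count assignments avoiding every fixed point. For any j of the 8 guests fixed to their own coat, the other 8−j can be arranged in (8−j)! ways.
By inclusion–exclusion this is Σ_{j=0}^{8} (−1)^j C(8,j)·(8−j)!.
Computing: 40320 − 40320 + 20160 − 6720 + 1680 − 336 + 56 − 8 + 1 = 14833.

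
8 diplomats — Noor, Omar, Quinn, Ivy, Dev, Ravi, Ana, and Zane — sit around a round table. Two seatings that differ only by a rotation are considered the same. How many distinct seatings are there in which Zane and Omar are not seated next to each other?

All circular seatings of 8 people number (7)! = 5040.
Seatings with Zane beside Omar: treat them as a block with 2 internal orders, giving 2 × (6)! = 1440.
Subtracting, 5040 − 1440 = 3600.

3600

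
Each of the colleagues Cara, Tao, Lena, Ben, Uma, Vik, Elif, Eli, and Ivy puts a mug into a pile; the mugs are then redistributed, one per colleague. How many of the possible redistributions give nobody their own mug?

133496

This is the derangement count D_9: permutations of 9 items with no fixed point.
By inclusion–exclusion this is Σ_{j=0}^{9} (−1)^j C(9,j)·(9−j)!.
Computing: 362880 − 362880 + 181440 − 60480 + 15120 − 3024 + 504 − 72 + 9 − 1 = 133496.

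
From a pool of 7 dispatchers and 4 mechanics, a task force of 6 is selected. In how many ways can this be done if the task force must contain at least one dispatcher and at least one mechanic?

455

Unrestricted: C(11,6) = 462 ways to pick any 6 of the 11.
Selections missing a whole group: no dispatchers → C(4,6) = 0; no mechanics → C(7,6) = 7.
Both groups omitted at once is impossible, so 462 − 7 = 455.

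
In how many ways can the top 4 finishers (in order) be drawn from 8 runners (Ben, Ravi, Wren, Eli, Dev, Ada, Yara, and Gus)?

1680

There are 8 choices for 1st place, 7 for 2nd, and so on down to 5 for position 4.
That gives 8 × 7 × 6 × 5 = 1680.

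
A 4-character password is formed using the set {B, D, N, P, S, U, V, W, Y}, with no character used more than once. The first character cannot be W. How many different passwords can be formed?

2688

The first character has 9−1 = 8 choices (anything except W).
The remaining 3 characters are filled from the other 8 symbols without repetition: 8 × 7 × 6 = 336.
Total: 8 × 336 = 2688.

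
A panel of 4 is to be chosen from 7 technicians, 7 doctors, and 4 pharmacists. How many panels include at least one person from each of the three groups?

1470

Total 4-person selections from all 18: C(18,4) = 3060.
Subtract selections that omit an entire group: no technicians → C(11,4) = 330; no doctors → C(11,4) = 330; no pharmacists → C(14,4) = 1001.
Add back selections omitting two groups (i.e. drawn from a single group): C(7,4) + C(7,4) + C(4,4) = 71.
By inclusion–exclusion: 3060 − 1661 + 71 = 1470.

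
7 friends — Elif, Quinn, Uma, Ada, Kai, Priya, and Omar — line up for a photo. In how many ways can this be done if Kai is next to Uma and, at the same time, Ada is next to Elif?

Treat {Kai,Uma} as one block (2 orders) and {Ada,Elif} as another (2 orders).
That leaves 5 units to arrange: 2 × 2 × 5! = 4 × 120 = 480.

480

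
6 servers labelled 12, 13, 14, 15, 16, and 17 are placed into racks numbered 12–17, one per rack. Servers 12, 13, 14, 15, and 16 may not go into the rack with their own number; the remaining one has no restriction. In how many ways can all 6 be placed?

Let Aᵢ (for 12 ≤ i ≤ 16) be the placements that put server i in its forbidden rack. Any j of these fix j positions, leaving (6−j)! ways to fill the rest, and there are C(5,j) ways to pick which j.
By inclusion–exclusion, the number of valid placements is Σ_{j=0}^{5} (−1)^j C(5,j)·(6−j)!.
Computing: 720 − 600 + 240 − 60 + 10 − 1 = 309.

309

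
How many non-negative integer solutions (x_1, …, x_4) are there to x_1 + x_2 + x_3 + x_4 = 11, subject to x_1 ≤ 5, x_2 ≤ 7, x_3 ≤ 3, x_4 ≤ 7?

Ignoring the caps, the number of non-negative solutions to x_1+…+x_4 = 11 is C(14,3) = 364.
Subtract solutions that violate a single cap (substitute x_i' = x_i − (cap_i+1)): x_1 ≥ 6 gives C(8,3) = 56; x_2 ≥ 8 gives C(6,3) = 20; x_3 ≥ 4 gives C(10,3) = 120; x_4 ≥ 8 gives C(6,3) = 20. Together 216.
Add back pairs where two caps are both exceeded: 0 + 4 + 0 + 0 + 0 + 0 = 4.
By inclusion–exclusion the count is 364 − 216 + 4 = 152.

152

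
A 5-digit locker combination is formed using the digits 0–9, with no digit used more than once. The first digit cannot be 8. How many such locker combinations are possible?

27216

The first digit has 10−1 = 9 choices (anything except 8).
The remaining 4 digits are filled from the other 9 symbols without repetition: 9 × 8 × 7 × 6 = 3024.
Total: 9 × 3024 = 27216.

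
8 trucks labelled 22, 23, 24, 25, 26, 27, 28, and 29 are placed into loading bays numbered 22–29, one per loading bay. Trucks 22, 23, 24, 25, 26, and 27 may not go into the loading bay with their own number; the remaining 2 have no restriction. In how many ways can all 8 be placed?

Let Aᵢ (for 22 ≤ i ≤ 27) be the placements that put truck i in its forbidden loading bay. Any j of these fix j positions, leaving (8−j)! ways to fill the rest, and there are C(6,j) ways to pick which j.
By inclusion–exclusion, the number of valid placements is Σ_{j=0}^{6} (−1)^j C(6,j)·(8−j)!.
Computing: 40320 − 30240 + 10800 − 2400 + 360 − 36 + 2 = 18806.

18806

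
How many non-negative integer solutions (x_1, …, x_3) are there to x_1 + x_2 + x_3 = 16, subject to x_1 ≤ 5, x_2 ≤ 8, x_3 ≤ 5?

By stars and bars, unrestricted non-negative solutions to x_1+…+x_3 = 16 number C(16+2,2) = 153.
Subtract solutions that violate a single cap (substitute x_i' = x_i − (cap_i+1)): x_1 ≥ 6 gives C(12,2) = 66; x_2 ≥ 9 gives C(9,2) = 36; x_3 ≥ 6 gives C(12,2) = 66. Together 168.
Add back pairs where two caps are both exceeded: 3 + 15 + 3 = 21.
By inclusion–exclusion the count is 153 − 168 + 21 = 6.

6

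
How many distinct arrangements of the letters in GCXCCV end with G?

With the last slot taken by G, it remains to arrange the other 5 letters (CXCCV).
Those 5 letters have C appearing 3 times, giving (5)!/(3!) = 20.

20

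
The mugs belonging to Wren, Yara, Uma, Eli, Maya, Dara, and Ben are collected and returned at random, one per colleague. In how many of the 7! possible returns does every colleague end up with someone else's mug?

Count assignments avoiding every fixed point. For any j of the 7 colleagues fixed to their own mug, the other 7−j can be arranged in (7−j)! ways.
By inclusion–exclusion this is Σ_{j=0}^{7} (−1)^j C(7,j)·(7−j)!.
Computing: 5040 − 5040 + 2520 − 840 + 210 − 42 + 7 − 1 = 1854.

1854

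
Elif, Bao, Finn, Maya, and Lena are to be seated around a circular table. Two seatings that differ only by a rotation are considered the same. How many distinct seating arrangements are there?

Around a circle, 5 distinct people have 5!/5 = (4)! = 24 rotationally distinct seatings.

24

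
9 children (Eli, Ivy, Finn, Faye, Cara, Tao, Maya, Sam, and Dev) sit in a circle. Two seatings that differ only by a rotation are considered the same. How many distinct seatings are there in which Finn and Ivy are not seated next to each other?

30240

Without the restriction there are (8)! = 40320 seatings.
Those with Finn next to Ivy: fuse the pair into one unit and seat 8 units around a circle — 2·(7)! = 10080.
Subtracting, 40320 − 10080 = 30240.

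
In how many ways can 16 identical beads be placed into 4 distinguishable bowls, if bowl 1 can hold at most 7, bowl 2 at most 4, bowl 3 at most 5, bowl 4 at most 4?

35

Ignoring the caps, the number of non-negative solutions to x_1+…+x_4 = 16 is C(19,3) = 969.
Subtract solutions that violate a single cap (substitute x_i' = x_i − (cap_i+1)): x_1 ≥ 8 gives C(11,3) = 165; x_2 ≥ 5 gives C(14,3) = 364; x_3 ≥ 6 gives C(13,3) = 286; x_4 ≥ 5 gives C(14,3) = 364. Together 1179.
Add back pairs where two caps are both exceeded: 20 + 10 + 20 + 56 + 84 + 56 = 246.
Subtract triples: 0 + 0 + 0 + 1 = 1.
By inclusion–exclusion the count is 969 − 1179 + 246 − 1 = 35.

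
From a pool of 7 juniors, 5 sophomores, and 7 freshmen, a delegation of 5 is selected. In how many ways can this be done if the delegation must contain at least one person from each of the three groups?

8085

Unrestricted: C(19,5) = 11628 ways to pick any 5 of the 19.
Subtract selections that omit an entire group: no juniors → C(12,5) = 792; no sophomores → C(14,5) = 2002; no freshmen → C(12,5) = 792.
Add back selections omitting two groups (i.e. drawn from a single group): C(7,5) + C(5,5) + C(7,5) = 43.
By inclusion–exclusion: 11628 − 3586 + 43 = 8085.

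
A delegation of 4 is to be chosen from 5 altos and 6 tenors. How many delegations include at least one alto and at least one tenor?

Total 4-person selections from all 11: C(11,4) = 330.
Selections missing a whole group: no altos → C(6,4) = 15; no tenors → C(5,4) = 5.
Both groups omitted at once is impossible, so 330 − 20 = 310.

310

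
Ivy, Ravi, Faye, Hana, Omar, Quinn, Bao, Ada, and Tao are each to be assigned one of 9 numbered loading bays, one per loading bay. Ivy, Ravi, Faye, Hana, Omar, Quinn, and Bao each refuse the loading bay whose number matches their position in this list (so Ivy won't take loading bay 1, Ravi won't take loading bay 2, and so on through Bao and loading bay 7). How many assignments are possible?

165016

Let Aᵢ (for 1 ≤ i ≤ 7) be the placements that put person i in their forbidden loading bay. Any j of these fix j positions, leaving (9−j)! ways to fill the rest, and there are C(7,j) ways to pick which j.
By inclusion–exclusion, the number of valid placements is Σ_{j=0}^{7} (−1)^j C(7,j)·(9−j)!.
Computing: 362880 − 282240 + 105840 − 25200 + 4200 − 504 + 42 − 2 = 165016.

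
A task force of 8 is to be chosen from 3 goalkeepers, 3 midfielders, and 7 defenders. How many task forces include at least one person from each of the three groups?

Total 8-person selections from all 13: C(13,8) = 1287.
Subtract selections that omit an entire group: no goalkeepers → C(10,8) = 45; no midfielders → C(10,8) = 45; no defenders → C(6,8) = 0.
Add back selections omitting two groups (i.e. drawn from a single group): C(3,8) + C(3,8) + C(7,8) = 0.
By inclusion–exclusion: 1287 − 90 + 0 = 1197.

1197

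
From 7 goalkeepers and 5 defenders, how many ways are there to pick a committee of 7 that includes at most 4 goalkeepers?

546

Split by how many goalkeepers are chosen (0 through 4).
Sum: C(7,0)·C(5,7) + C(7,1)·C(5,6) + C(7,2)·C(5,5) + C(7,3)·C(5,4) + C(7,4)·C(5,3) = 0 + 0 + 21 + 175 + 350 = 546.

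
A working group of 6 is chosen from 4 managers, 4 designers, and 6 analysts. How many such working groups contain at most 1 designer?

1218

Split by how many designers are chosen (0 through 1).
Sum: C(4,0)·C(10,6) + C(4,1)·C(10,5) = 210 + 1008 = 1218.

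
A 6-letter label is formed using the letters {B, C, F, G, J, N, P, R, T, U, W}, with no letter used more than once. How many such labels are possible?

332640

With no repetition, fill the 6 letters in order: 11 choices, then 10, down to 6.
11 × 10 × 9 × 8 × 7 × 6 = 332640.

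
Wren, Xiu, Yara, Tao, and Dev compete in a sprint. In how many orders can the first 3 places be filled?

This is an ordered selection of 3 from 5: P(5,3).
That gives 5 × 4 × 3 = 60.

60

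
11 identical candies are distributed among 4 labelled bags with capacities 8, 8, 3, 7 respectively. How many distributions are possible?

Ignoring the caps, the number of non-negative solutions to x_1+…+x_4 = 11 is C(14,3) = 364.
Subtract solutions that violate a single cap (substitute x_i' = x_i − (cap_i+1)): x_1 ≥ 9 gives C(5,3) = 10; x_2 ≥ 9 gives C(5,3) = 10; x_3 ≥ 4 gives C(10,3) = 120; x_4 ≥ 8 gives C(6,3) = 20. Together 160.
No two caps can be exceeded simultaneously, so the pair terms are all 0.
By inclusion–exclusion the count is 364 − 160 + 0 = 204.

204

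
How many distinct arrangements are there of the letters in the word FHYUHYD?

1260

Letter multiplicities in FHYUHYD: D×1, F×1, H×2, U×1, Y×2.
Dividing 7! = 5040 by 2!·2! = 4 for the repeated letters gives 1260.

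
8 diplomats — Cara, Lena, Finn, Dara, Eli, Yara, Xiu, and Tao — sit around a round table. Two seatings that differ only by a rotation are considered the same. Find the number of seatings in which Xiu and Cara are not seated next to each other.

3600

All circular seatings of 8 people number (7)! = 5040.
Seatings with Xiu beside Cara: treat them as a block with 2 internal orders, giving 2 × (6)! = 1440.
Subtracting, 5040 − 1440 = 3600.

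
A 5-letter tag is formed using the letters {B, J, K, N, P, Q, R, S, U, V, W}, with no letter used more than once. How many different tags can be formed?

55440

With no repetition, fill the 5 letters in order: 11 choices, then 10, down to 7.
11 × 10 × 9 × 8 × 7 = 55440.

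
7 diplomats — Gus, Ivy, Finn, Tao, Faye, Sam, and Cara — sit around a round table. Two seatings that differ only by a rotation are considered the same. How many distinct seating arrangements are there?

Seat Gus anywhere (absorbing the rotational symmetry), then permute the other 6: (6)! = 720.

720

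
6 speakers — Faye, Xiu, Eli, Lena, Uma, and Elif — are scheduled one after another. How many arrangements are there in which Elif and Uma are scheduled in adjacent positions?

240

Glue Elif and Uma into one block (2 internal orders), leaving 5 units to arrange in a row.
That gives 2 × 5! = 2 × 120 = 240.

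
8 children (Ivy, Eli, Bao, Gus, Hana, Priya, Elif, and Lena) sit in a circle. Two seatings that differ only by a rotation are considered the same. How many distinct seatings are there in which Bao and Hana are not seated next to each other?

3600

Without the restriction there are (7)! = 5040 seatings.
Seatings with Bao beside Hana: treat them as a block with 2 internal orders, giving 2 × (6)! = 1440.
Subtracting, 5040 − 1440 = 3600.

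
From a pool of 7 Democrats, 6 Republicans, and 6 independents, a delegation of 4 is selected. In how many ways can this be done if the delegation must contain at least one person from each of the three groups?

Unrestricted: C(19,4) = 3876 ways to pick any 4 of the 19.
Selections missing a whole group: no Democrats → C(12,4) = 495; no Republicans → C(13,4) = 715; no independents → C(13,4) = 715.
Add back selections omitting two groups (i.e. drawn from a single group): C(7,4) + C(6,4) + C(6,4) = 65.
By inclusion–exclusion: 3876 − 1925 + 65 = 2016.

2016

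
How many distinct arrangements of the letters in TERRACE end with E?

360

With the last slot taken by E, it remains to arrange the other 6 letters (TRRACE).
Those 6 letters have R appearing twice, giving (6)!/(2!) = 360.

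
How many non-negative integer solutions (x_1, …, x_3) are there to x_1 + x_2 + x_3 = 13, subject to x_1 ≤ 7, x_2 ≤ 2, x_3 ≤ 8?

Without the upper bounds there are C(15,2) = 105 ways to split 13 among 3 variables.
Subtract solutions that violate a single cap (substitute x_i' = x_i − (cap_i+1)): x_1 ≥ 8 gives C(7,2) = 21; x_2 ≥ 3 gives C(12,2) = 66; x_3 ≥ 9 gives C(6,2) = 15. Together 102.
Add back pairs where two caps are both exceeded: 6 + 0 + 3 = 9.
By inclusion–exclusion the count is 105 − 102 + 9 = 12.

12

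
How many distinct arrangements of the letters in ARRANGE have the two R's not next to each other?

Total arrangements of ARRANGE: 7!/(2!·2!) = 1260.
If the two R's are adjacent, glue them into one block, leaving 6 items to arrange: (6)!/(2!) = 360 ways.
Subtracting, 1260 − 360 = 900 arrangements keep the R's apart.

900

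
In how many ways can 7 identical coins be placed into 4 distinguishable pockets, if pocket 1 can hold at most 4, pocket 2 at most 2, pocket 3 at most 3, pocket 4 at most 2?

26

Ignoring the caps, the number of non-negative solutions to x_1+…+x_4 = 7 is C(10,3) = 120.
Subtract solutions that violate a single cap (substitute x_i' = x_i − (cap_i+1)): x_1 ≥ 5 gives C(5,3) = 10; x_2 ≥ 3 gives C(7,3) = 35; x_3 ≥ 4 gives C(6,3) = 20; x_4 ≥ 3 gives C(7,3) = 35. Together 100.
Add back pairs where two caps are both exceeded: 0 + 0 + 0 + 1 + 4 + 1 = 6.
By inclusion–exclusion the count is 120 − 100 + 6 = 26.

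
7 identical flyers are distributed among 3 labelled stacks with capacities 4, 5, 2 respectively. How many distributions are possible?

12

By stars and bars, unrestricted non-negative solutions to x_1+…+x_3 = 7 number C(7+2,2) = 36.
Subtract solutions that violate a single cap (substitute x_i' = x_i − (cap_i+1)): x_1 ≥ 5 gives C(4,2) = 6; x_2 ≥ 6 gives C(3,2) = 3; x_3 ≥ 3 gives C(6,2) = 15. Together 24.
No two caps can be exceeded simultaneously, so the pair terms are all 0.
By inclusion–exclusion the count is 36 − 24 + 0 = 12.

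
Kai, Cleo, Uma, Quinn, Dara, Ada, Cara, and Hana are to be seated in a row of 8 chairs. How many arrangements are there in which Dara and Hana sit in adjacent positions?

10080

Treat {Dara, Hana} as a single unit. There are 7 units to order, and the pair itself can be ordered 2 ways.
So the count is 2·(7)! = 10080.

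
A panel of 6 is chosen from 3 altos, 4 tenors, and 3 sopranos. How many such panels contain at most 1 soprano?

Split by how many sopranos are chosen (0 through 1).
Sum: C(3,0)·C(7,6) + C(3,1)·C(7,5) = 7 + 63 = 70.

70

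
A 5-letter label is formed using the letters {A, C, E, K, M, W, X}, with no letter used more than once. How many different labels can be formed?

Choose and order 5 of the 7 symbols: the first letter has 7 options, the next 6, and so on down to 3.
That product is 7 × 6 × 5 × 4 × 3 = 2520.

2520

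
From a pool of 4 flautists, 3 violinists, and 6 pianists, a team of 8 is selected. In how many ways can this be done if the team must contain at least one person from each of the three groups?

With no constraint there are C(13,8) = 1287 possible selections.
Subtract selections that omit an entire group: no flautists → C(9,8) = 9; no violinists → C(10,8) = 45; no pianists → C(7,8) = 0.
Add back selections omitting two groups (i.e. drawn from a single group): C(4,8) + C(3,8) + C(6,8) = 0.
By inclusion–exclusion: 1287 − 54 + 0 = 1233.

1233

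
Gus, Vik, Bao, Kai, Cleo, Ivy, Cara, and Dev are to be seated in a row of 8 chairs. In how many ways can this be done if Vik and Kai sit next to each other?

10080

Place the 6 others and the Vik-Kai pair as 7 objects in a line; the pair has 2 internal arrangements.
That gives 2 × 7! = 2 × 5040 = 10080.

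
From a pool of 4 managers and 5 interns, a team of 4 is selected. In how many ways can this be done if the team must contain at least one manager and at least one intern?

120

Total 4-person selections from all 9: C(9,4) = 126.
Subtract selections that omit an entire group: no managers → C(5,4) = 5; no interns → C(4,4) = 1.
Both groups omitted at once is impossible, so 126 − 6 = 120.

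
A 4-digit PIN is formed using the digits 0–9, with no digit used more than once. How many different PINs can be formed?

Choose and order 4 of the 10 symbols: the first digit has 10 options, the next 9, then 8, 7.
That product is 10 × 9 × 8 × 7 = 5040.

5040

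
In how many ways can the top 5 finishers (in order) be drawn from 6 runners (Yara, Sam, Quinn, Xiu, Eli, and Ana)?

This is an ordered selection of 5 from 6: P(6,5).
That gives 6 × 5 × 4 × 3 × 2 = 720.

720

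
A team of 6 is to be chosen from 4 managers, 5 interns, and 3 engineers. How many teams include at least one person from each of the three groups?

805

Total 6-person selections from all 12: C(12,6) = 924.
Selections missing a whole group: no managers → C(8,6) = 28; no interns → C(7,6) = 7; no engineers → C(9,6) = 84.
Add back selections omitting two groups (i.e. drawn from a single group): C(4,6) + C(5,6) + C(3,6) = 0.
By inclusion–exclusion: 924 − 119 + 0 = 805.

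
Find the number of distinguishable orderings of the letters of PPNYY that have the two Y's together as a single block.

Treat the 2 copies of Y as a single block. The multiset to arrange is then {YY, N, P, P}, 4 items in all.
That gives (4)!/(2!) = 12 arrangements.

12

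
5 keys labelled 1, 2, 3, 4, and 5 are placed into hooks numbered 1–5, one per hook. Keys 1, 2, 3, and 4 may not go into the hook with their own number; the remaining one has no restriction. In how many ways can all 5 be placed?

Let Aᵢ (for 1 ≤ i ≤ 4) be the placements that put key i in its forbidden hook. Any j of these fix j positions, leaving (5−j)! ways to fill the rest, and there are C(4,j) ways to pick which j.
By inclusion–exclusion, the number of valid placements is Σ_{j=0}^{4} (−1)^j C(4,j)·(5−j)!.
Computing: 120 − 96 + 36 − 8 + 1 = 53.

53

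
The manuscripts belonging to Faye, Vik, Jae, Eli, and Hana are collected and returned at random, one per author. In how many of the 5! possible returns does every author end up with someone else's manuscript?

This is the derangement count D_5: permutations of 5 items with no fixed point.
By inclusion–exclusion this is Σ_{j=0}^{5} (−1)^j C(5,j)·(5−j)!.
Computing: 120 − 120 + 60 − 20 + 5 − 1 = 44.

44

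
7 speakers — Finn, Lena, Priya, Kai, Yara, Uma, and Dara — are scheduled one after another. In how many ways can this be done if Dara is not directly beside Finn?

Of the 7! = 5040 arrangements, those with Dara and Finn adjacent number 2 × 6! = 1440 (treat the pair as a block with 2 internal orders).
Complementary counting: 5040 − 1440 = 3600.

3600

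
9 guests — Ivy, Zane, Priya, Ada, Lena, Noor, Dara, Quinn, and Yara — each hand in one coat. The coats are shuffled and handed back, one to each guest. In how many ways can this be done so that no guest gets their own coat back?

133496

Count assignments avoiding every fixed point. For any j of the 9 guests fixed to their own coat, the other 9−j can be arranged in (9−j)! ways.
By inclusion–exclusion this is Σ_{j=0}^{9} (−1)^j C(9,j)·(9−j)!.
Computing: 362880 − 362880 + 181440 − 60480 + 15120 − 3024 + 504 − 72 + 9 − 1 = 133496.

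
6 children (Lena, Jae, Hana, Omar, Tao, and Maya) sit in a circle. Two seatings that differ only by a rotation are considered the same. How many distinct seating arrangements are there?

120

Around a circle, 6 distinct people have 6!/6 = (5)! = 120 rotationally distinct seatings.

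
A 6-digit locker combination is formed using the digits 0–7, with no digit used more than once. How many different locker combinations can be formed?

This is a permutation of 6 out of 8: P(8,6) = 8!/2!.
8 × 7 × 6 × 5 × 4 × 3 = 20160.

20160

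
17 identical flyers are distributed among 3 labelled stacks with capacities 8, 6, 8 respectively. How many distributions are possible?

21

By stars and bars, unrestricted non-negative solutions to x_1+…+x_3 = 17 number C(17+2,2) = 171.
Subtract solutions that violate a single cap (substitute x_i' = x_i − (cap_i+1)): x_1 ≥ 9 gives C(10,2) = 45; x_2 ≥ 7 gives C(12,2) = 66; x_3 ≥ 9 gives C(10,2) = 45. Together 156.
Add back pairs where two caps are both exceeded: 3 + 0 + 3 = 6.
By inclusion–exclusion the count is 171 − 156 + 6 = 21.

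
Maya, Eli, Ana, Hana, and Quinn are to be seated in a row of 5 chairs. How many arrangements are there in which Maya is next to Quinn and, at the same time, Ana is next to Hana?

24

Treat {Maya,Quinn} as one block (2 orders) and {Ana,Hana} as another (2 orders).
That leaves 3 units to arrange: 2 × 2 × 3! = 4 × 6 = 24.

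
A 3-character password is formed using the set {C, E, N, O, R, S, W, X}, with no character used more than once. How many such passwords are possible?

336

This is a permutation of 3 out of 8: P(8,3) = 8!/5!.
8 × 7 × 6 = 336.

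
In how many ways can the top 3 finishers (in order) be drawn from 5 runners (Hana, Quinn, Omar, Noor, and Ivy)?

This is an ordered selection of 3 from 5: P(5,3).
That gives 5 × 4 × 3 = 60.

60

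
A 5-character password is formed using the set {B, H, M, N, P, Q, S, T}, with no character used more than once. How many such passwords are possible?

With no repetition, fill the 5 characters in order: 8 choices, then 7, down to 4.
That product is 8 × 7 × 6 × 5 × 4 = 6720.

6720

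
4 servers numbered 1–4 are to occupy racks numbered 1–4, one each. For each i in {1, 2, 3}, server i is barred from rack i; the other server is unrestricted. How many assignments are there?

11

Let Aᵢ (for i ∈ {1, 2, 3}) be the placements that put server i in its forbidden rack. Any j of these fix j positions, leaving (4−j)! ways to fill the rest, and there are C(3,j) ways to pick which j.
By inclusion–exclusion, the number of valid placements is Σ_{j=0}^{3} (−1)^j C(3,j)·(4−j)!.
Computing: 24 − 18 + 6 − 1 = 11.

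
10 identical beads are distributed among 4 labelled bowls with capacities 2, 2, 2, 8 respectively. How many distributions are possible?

23

Ignoring the caps, the number of non-negative solutions to x_1+…+x_4 = 10 is C(13,3) = 286.
Subtract solutions that violate a single cap (substitute x_i' = x_i − (cap_i+1)): x_1 ≥ 3 gives C(10,3) = 120; x_2 ≥ 3 gives C(10,3) = 120; x_3 ≥ 3 gives C(10,3) = 120; x_4 ≥ 9 gives C(4,3) = 4. Together 364.
Add back pairs where two caps are both exceeded: 35 + 35 + 0 + 35 + 0 + 0 = 105.
Subtract triples: 4 + 0 + 0 + 0 = 4.
By inclusion–exclusion the count is 286 − 364 + 105 − 4 = 23.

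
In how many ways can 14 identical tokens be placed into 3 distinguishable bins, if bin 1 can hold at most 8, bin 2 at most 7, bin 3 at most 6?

35

Ignoring the caps, the number of non-negative solutions to x_1+…+x_3 = 14 is C(16,2) = 120.
Subtract solutions that violate a single cap (substitute x_i' = x_i − (cap_i+1)): x_1 ≥ 9 gives C(7,2) = 21; x_2 ≥ 8 gives C(8,2) = 28; x_3 ≥ 7 gives C(9,2) = 36. Together 85.
No two caps can be exceeded simultaneously, so the pair terms are all 0.
By inclusion–exclusion the count is 120 − 85 + 0 = 35.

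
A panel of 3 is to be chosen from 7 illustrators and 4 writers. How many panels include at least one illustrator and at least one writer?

126

Total 3-person selections from all 11: C(11,3) = 165.
Subtract selections that omit an entire group: no illustrators → C(4,3) = 4; no writers → C(7,3) = 35.
Both groups omitted at once is impossible, so 165 − 39 = 126.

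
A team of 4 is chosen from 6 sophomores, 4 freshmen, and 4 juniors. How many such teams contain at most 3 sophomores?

986

Split by how many sophomores are chosen (0 through 3).
Sum: C(6,0)·C(8,4) + C(6,1)·C(8,3) + C(6,2)·C(8,2) + C(6,3)·C(8,1) = 70 + 336 + 420 + 160 = 986.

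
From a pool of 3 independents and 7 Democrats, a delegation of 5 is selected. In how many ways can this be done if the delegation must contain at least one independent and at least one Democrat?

Total 5-person selections from all 10: C(10,5) = 252.
Subtract selections that omit an entire group: no independents → C(7,5) = 21; no Democrats → C(3,5) = 0.
Both groups omitted at once is impossible, so 252 − 21 = 231.

231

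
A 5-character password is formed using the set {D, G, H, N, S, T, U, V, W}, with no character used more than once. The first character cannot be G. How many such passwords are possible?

13440

The first character has 9−1 = 8 choices (anything except G).
The remaining 4 characters are filled from the other 8 symbols without repetition: 8 × 7 × 6 × 5 = 1680.
Total: 8 × 1680 = 13440.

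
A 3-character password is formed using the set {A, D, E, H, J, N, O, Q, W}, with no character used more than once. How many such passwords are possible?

504

This is a permutation of 3 out of 9: P(9,3) = 9!/6!.
9 × 8 × 7 = 504.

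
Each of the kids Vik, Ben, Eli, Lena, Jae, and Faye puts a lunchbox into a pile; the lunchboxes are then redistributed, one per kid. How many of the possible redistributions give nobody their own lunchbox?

This is the derangement count D_6: permutations of 6 items with no fixed point.
By inclusion–exclusion this is Σ_{j=0}^{6} (−1)^j C(6,j)·(6−j)!.
Computing: 720 − 720 + 360 − 120 + 30 − 6 + 1 = 265.

265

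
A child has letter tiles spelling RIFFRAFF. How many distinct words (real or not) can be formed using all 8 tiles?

The 8 letters of RIFFRAFF have repeats: F appearing 4 times and R appearing twice.
Dividing 8! = 40320 by 4!·2! = 48 for the repeated letters gives 840.

840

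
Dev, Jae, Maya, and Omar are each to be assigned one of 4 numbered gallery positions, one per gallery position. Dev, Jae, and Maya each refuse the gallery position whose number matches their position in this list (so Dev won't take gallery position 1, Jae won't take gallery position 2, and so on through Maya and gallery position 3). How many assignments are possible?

Let Aᵢ (for i ∈ {1, 2, 3}) be the placements that put person i in their forbidden gallery position. Any j of these fix j positions, leaving (4−j)! ways to fill the rest, and there are C(3,j) ways to pick which j.
By inclusion–exclusion, the number of valid placements is Σ_{j=0}^{3} (−1)^j C(3,j)·(4−j)!.
Computing: 24 − 18 + 6 − 1 = 11.

11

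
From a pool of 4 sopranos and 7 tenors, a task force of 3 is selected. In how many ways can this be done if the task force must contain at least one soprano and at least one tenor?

126

Unrestricted: C(11,3) = 165 ways to pick any 3 of the 11.
Selections missing a whole group: no sopranos → C(7,3) = 35; no tenors → C(4,3) = 4.
Both groups omitted at once is impossible, so 165 − 39 = 126.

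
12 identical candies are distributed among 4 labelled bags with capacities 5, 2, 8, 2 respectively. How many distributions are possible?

36

Without the upper bounds there are C(15,3) = 455 ways to split 12 among 4 bags.
Subtract solutions that violate a single cap (substitute x_i' = x_i − (cap_i+1)): x_1 ≥ 6 gives C(9,3) = 84; x_2 ≥ 3 gives C(12,3) = 220; x_3 ≥ 9 gives C(6,3) = 20; x_4 ≥ 3 gives C(12,3) = 220. Together 544.
Add back pairs where two caps are both exceeded: 20 + 0 + 20 + 1 + 84 + 1 = 126.
Subtract triples: 0 + 1 + 0 + 0 = 1.
By inclusion–exclusion the count is 455 − 544 + 126 − 1 = 36.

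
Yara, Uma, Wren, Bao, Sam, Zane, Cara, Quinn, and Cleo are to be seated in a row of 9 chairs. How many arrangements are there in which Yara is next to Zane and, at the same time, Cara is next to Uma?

Treat {Yara,Zane} as one block (2 orders) and {Cara,Uma} as another (2 orders).
That leaves 7 units to arrange: 2 × 2 × 7! = 4 × 5040 = 20160.

20160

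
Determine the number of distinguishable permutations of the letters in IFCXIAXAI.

15120

Letter multiplicities in IFCXIAXAI: A×2, C×1, F×1, I×3, X×2.
So there are 9! / (3!·2!·2!) = 15120 distinguishable arrangements.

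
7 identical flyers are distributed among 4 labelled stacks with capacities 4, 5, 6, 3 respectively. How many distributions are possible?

85

Ignoring the caps, the number of non-negative solutions to x_1+…+x_4 = 7 is C(10,3) = 120.
Subtract solutions that violate a single cap (substitute x_i' = x_i − (cap_i+1)): x_1 ≥ 5 gives C(5,3) = 10; x_2 ≥ 6 gives C(4,3) = 4; x_3 ≥ 7 gives C(3,3) = 1; x_4 ≥ 4 gives C(6,3) = 20. Together 35.
No two caps can be exceeded simultaneously, so the pair terms are all 0.
By inclusion–exclusion the count is 120 − 35 + 0 = 85.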